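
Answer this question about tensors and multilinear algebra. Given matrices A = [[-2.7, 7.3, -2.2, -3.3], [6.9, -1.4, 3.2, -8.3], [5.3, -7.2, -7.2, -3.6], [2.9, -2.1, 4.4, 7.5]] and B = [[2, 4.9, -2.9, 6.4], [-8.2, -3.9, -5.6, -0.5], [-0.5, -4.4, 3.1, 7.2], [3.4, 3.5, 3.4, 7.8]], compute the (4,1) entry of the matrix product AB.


(AB)_{ij} = sum_k A_{ik} B_{kj}.
For i=4, j=1:
A_{41} * B_{11} = 2.9 * 2 = 5.8
A_{42} * B_{21} = -2.1 * -8.2 = 17.22
A_{43} * B_{31} = 4.4 * -0.5 = -2.2
A_{44} * B_{41} = 7.5 * 3.4 = 25.5
Sum = 5.8 + 17.22 + -2.2 + 25.5 = 46.32

46.32


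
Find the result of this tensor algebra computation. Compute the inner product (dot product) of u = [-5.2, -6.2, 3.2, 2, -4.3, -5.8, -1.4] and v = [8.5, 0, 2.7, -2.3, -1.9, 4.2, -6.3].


The inner product u . v = sum of u_i * v_i.
Term-by-term: -5.2 * 8.5, -6.2 * 0, 3.2 * 2.7, 2 * -2.3, -4.3 * -1.9, -5.8 * 4.2, -1.4 * -6.3
Products: -44.2, 0, 8.64, -4.6, 8.17, -24.36, 8.82
Sum = -44.2 + 0 + 8.64 + -4.6 + 8.17 + -24.36 + 8.82 = -47.53

-47.53


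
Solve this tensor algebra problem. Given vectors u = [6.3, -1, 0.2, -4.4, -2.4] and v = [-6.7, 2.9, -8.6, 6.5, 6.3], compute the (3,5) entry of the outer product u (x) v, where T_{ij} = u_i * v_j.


The outer product entry T_{ij} = u_i * v_j.
We need i=3, j=5.
u_3 = 0.2, v_5 = 6.3
T_{3,5} = 0.2 * 6.3 = 1.26

1.26


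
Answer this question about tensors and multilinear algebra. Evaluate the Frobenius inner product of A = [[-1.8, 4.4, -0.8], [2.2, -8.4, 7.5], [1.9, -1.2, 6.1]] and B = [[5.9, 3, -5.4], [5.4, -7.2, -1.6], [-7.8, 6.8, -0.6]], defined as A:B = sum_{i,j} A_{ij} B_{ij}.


A:B = sum over all i,j of A_{ij} * B_{ij}.
Row 1: -1.8*5.9=-10.62, 4.4*3=13.2, -0.8*-5.4=4.32 => row sum = 6.9
Row 2: 2.2*5.4=11.88, -8.4*-7.2=60.48, 7.5*-1.6=-12 => row sum = 60.36
Row 3: 1.9*-7.8=-14.82, -1.2*6.8=-8.16, 6.1*-0.6=-3.66 => row sum = -26.64
Total = 6.9 + 60.36 + -26.64 = 40.62

40.62


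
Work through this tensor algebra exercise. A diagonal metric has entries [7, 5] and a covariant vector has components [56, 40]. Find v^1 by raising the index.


To raise an index with a diagonal metric: v^i = v_i / g_{ii}.
For index 1: v_1 = 56, g_{11} = 7
v^1 = 56 / 7 = 8

8


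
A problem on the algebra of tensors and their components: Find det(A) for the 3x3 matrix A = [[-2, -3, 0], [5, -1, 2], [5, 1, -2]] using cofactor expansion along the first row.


Expanding along the first row, det(A) = a11*M_11 - a12*M_12 + a13*M_13, where M_1j is the (1,j) minor.
Minor M_11 = -1*-2 - 2*1 = 0
Minor M_12 = 5*-2 - 2*5 = -20
Minor M_13 = 5*1 - -1*5 = 10
det = -2*(0) - -3*(-20) + 0*(10)
    = 0 - 60 + 0
    = -60

-60


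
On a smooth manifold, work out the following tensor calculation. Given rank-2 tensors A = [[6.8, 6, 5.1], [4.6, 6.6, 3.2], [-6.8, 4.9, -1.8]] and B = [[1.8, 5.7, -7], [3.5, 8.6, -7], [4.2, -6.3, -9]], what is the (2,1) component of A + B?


Tensor addition is component-wise: (A + B)_{ij} = A_{ij} + B_{ij}.
A_{21} = 4.6
B_{21} = 3.5
(A + B)_{21} = 4.6 + 3.5 = 8.1

8.1


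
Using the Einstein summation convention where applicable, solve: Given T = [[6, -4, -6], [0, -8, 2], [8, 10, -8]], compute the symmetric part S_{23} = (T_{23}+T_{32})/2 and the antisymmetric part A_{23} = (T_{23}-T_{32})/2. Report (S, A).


T_{23} = 2
T_{32} = 10
S_{23} = (2 + 10)/2 = 12/2 = 6
A_{23} = (2 - 10)/2 = -8/2 = -4
Check: S + A = 6 + -4 = 2 = T_{23}.

(6, -4)


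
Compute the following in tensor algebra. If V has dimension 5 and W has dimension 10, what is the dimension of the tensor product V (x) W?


The dimension of a tensor product is the product of dimensions.
dim(V) = 5, dim(W) = 10
dim(V (x) W) = 5 * 10 = 50

50


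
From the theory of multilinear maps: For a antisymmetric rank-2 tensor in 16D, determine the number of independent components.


A antisymmetric rank-2 tensor in d dimensions has d(d-1)/2 independent components.
d = 16
d(d-1)/2 = 16 * 15 / 2 = 240 / 2 = 120

120


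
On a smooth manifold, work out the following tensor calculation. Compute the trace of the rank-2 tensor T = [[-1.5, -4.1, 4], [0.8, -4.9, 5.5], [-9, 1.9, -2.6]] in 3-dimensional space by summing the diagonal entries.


The contraction (trace) of a rank-2 tensor is the sum of its diagonal elements.
Diagonal entries: A[1,1] = -1.5, A[2,2] = -4.9, A[3,3] = -2.6
Tr(A) = -1.5 + -4.9 + -2.6 = -9

-9


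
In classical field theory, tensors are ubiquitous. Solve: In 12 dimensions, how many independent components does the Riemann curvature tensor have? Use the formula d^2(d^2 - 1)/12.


The Riemann tensor in d dimensions has d^2(d^2 - 1)/12 independent components.
d = 12, so d^2 = 144
d^2 - 1 = 143
d^2(d^2 - 1) = 144 * 143 = 20592
Divide by 12: 20592 / 12 = 1716

1716


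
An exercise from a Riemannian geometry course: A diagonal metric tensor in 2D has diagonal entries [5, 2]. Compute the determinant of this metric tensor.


For a diagonal metric, the determinant is the product of diagonal entries.
Diagonal entries: 5, 2
det(g) = 5 * 2 = 10

10


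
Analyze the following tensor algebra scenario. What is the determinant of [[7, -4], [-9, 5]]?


For a 2x2 matrix [[a, b], [c, d]], det = a*d - b*c.
a = 7, b = -4, c = -9, d = 5
a*d = 7 * 5 = 35
b*c = -4 * -9 = 36
det = 35 - 36 = -1

-1


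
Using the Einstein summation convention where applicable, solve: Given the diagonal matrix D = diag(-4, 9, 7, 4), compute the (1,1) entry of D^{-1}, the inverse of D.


For a diagonal matrix, the inverse has entries (D^{-1})_{ii} = 1/d_{ii}.
The diagonal entries are: d_{11} = -4, d_{22} = 9, d_{33} = 7, d_{44} = 4
We need (D^{-1})_{11} = 1/d_{11} = 1/-4 = -1/4

-1/4


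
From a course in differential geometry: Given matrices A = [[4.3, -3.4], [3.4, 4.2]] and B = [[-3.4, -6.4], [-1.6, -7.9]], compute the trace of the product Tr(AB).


Tr(AB) = sum_i (AB)_{ii} where (AB)_{ii} = sum_k A_{ik} B_{ki}.
(AB)_{11} = 4.3*-3.4 + -3.4*-1.6 = -9.18
(AB)_{22} = 3.4*-6.4 + 4.2*-7.9 = -54.94
Tr(AB) = -9.18 + -54.94 = -64.12

-64.12


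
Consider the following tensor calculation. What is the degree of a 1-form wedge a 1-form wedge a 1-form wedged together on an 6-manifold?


The degree of a wedge product is the sum of the degrees of the individual forms.
Degrees: 1, 1, 1
Total degree = 1 + 1 + 1 = 3

3


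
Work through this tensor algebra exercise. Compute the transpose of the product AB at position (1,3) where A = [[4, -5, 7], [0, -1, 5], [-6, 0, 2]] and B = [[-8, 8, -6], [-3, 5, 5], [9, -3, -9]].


(AB)^T_{ij} = (AB)_{ji} = sum_k A_{jk} B_{ki}.
For i=1, j=3 we need (AB)_{31}:
A_{31} * B_{11} = -6 * -8 = 48
A_{32} * B_{21} = 0 * -3 = 0
A_{33} * B_{31} = 2 * 9 = 18
Sum = 48 + 0 + 18 = 66

66


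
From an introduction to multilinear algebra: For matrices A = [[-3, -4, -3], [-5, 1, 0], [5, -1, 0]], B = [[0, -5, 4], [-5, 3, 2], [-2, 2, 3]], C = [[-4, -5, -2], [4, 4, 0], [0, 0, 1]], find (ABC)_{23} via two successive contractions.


(ABC)_{23} = sum_m (AB)_{2m} C_{m3}. First compute row 2 of AB.
(AB)_{21} = -5*0 + 1*-5 + 0*-2 = -5
(AB)_{22} = -5*-5 + 1*3 + 0*2 = 28
(AB)_{23} = -5*4 + 1*2 + 0*3 = -18
Now contract with column 3 of C:
(AB)_{21} * C_{13} = -5 * -2 = 10
(AB)_{22} * C_{23} = 28 * 0 = 0
(AB)_{23} * C_{33} = -18 * 1 = -18
(ABC)_{23} = 10 + 0 + -18 = -8

-8


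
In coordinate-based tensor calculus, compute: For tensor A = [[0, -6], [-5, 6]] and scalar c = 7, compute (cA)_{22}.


Scalar multiplication: (cA)_{ij} = c * A_{ij}.
c = 7
A_{22} = 6
(cA)_{22} = 7 * 6 = 42

42


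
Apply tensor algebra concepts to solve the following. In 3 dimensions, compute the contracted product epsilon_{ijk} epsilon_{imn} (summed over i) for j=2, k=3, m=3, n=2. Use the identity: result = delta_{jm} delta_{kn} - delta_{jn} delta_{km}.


Using the identity: epsilon_{ijk} epsilon_{imn} = delta_{jm} delta_{kn} - delta_{jn} delta_{km}.
delta_{23} = 0
delta_{32} = 0
delta_{22} = 1
delta_{33} = 1
Result = 0 * 0 - 1 * 1 = 0 - 1 = -1

-1


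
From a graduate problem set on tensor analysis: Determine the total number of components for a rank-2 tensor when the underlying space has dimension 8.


The number of components of a rank-r tensor in d dimensions is d^r.
Here d = 8 and r = 2.
8^2 = 64

64


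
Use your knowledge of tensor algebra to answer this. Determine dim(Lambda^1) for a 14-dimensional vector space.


The dimension of the space of p-forms on an n-dimensional space is C(n, p).
n = 14, p = 1
C(14, 1) = 14! / (1! * 13!) = 14

14


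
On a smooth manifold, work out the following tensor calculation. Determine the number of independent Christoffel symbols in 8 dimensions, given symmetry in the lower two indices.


Christoffel symbols Gamma^k_{ij} are symmetric in i,j, so there are d * d(d+1)/2 independent symbols.
d = 8
d(d+1)/2 = 8 * 9 / 2 = 36
Total = 8 * 36 = 288

288


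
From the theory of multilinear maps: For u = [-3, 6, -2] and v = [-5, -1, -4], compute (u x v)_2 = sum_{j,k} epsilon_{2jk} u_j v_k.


(u x v)_2 = sum_{j,k} epsilon_{2jk} u_j v_k. Only permutations of (1,2,3) contribute; the two non-zero terms are:
eps_{213} u_1 v_3 = -1 * -3 * -4 = -12
eps_{231} u_3 v_1 = 1 * -2 * -5 = 10
(u x v)_2 = -2

-2


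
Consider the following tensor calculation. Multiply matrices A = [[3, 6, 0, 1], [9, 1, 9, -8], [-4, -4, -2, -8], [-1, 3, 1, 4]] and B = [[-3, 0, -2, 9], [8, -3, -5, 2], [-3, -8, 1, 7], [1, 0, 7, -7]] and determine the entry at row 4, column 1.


(AB)_{ij} = sum_k A_{ik} B_{kj}.
For i=4, j=1:
A_{41} * B_{11} = -1 * -3 = 3
A_{42} * B_{21} = 3 * 8 = 24
A_{43} * B_{31} = 1 * -3 = -3
A_{44} * B_{41} = 4 * 1 = 4
Sum = 3 + 24 + -3 + 4 = 28

28


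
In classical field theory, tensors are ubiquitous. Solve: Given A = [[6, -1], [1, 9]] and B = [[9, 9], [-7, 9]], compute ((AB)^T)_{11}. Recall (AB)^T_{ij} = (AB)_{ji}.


(AB)^T_{ij} = (AB)_{ji} = sum_k A_{jk} B_{ki}.
For i=1, j=1 we need (AB)_{11}:
A_{11} * B_{11} = 6 * 9 = 54
A_{12} * B_{21} = -1 * -7 = 7
Sum = 54 + 7 = 61

61


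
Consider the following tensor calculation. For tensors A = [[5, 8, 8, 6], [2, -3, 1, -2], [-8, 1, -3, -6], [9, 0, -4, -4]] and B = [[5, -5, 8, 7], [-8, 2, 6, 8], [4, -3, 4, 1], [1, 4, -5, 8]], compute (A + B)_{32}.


Tensor addition is component-wise: (A + B)_{ij} = A_{ij} + B_{ij}.
A_{32} = 1
B_{32} = -3
(A + B)_{32} = 1 + -3 = -2

-2


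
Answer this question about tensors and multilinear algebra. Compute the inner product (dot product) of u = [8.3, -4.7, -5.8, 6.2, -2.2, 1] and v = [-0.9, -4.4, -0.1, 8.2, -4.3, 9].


The inner product u . v = sum of u_i * v_i.
Term-by-term: 8.3 * -0.9, -4.7 * -4.4, -5.8 * -0.1, 6.2 * 8.2, -2.2 * -4.3, 1 * 9
Products: -7.47, 20.68, 0.58, 50.84, 9.46, 9
Sum = -7.47 + 20.68 + 0.58 + 50.84 + 9.46 + 9 = 83.09

83.09


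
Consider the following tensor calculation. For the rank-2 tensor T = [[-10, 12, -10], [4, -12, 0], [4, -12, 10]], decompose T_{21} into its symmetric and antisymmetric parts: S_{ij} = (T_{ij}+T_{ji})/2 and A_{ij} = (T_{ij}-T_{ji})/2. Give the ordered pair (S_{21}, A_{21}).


T_{21} = 4
T_{12} = 12
S_{21} = (4 + 12)/2 = 16/2 = 8
A_{21} = (4 - 12)/2 = -8/2 = -4
Check: S + A = 8 + -4 = 4 = T_{21}.

(8, -4)


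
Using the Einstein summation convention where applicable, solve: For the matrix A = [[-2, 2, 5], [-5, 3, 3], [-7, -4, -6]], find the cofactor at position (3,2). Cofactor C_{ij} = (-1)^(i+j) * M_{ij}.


To find cofactor C_{32}, delete row 3 and column 2.
The resulting 2x2 submatrix is: [[-2, 5], [-5, 3]]
Minor M_{32} = -2*3 - 5*-5
  = -6 - -25 = 19
Sign = (-1)^(3+2) = (-1)^5 = -1
Cofactor C_{32} = -1 * 19 = -19

-19


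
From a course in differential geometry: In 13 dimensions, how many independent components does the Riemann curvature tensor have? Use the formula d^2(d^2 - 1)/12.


The Riemann tensor in d dimensions has d^2(d^2 - 1)/12 independent components.
d = 13, so d^2 = 169
d^2 - 1 = 168
d^2(d^2 - 1) = 169 * 168 = 28392
Divide by 12: 28392 / 12 = 2366

2366


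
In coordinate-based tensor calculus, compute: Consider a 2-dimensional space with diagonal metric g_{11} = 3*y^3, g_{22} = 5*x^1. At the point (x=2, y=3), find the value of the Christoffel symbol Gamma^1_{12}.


For a diagonal metric, Gamma^k_{ij} = (1/2) g^{kk} (dg_{ik}/dx_j + dg_{jk}/dx_i - dg_{ij}/dx_k).
The metric is diagonal, so g_{ab} = 0 for a != b.
At the given point: g_{11} = 81, g_{22} = 10
g^{11} = 1/81
dg_{11}/dx_2 = dg_{11}/dx_2 = 81
dg_{21}/dx_1 = 0 (off-diagonal)
dg_{12}/dx_1 = 0 (off-diagonal)
Numerator = 81 + 0 - 0 = 81
Gamma^1_{12} = 81 / (2 * 81) = 1/2

1/2


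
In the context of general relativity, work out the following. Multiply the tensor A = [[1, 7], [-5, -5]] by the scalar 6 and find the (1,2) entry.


Scalar multiplication: (cA)_{ij} = c * A_{ij}.
c = 6
A_{12} = 7
(cA)_{12} = 6 * 7 = 42

42


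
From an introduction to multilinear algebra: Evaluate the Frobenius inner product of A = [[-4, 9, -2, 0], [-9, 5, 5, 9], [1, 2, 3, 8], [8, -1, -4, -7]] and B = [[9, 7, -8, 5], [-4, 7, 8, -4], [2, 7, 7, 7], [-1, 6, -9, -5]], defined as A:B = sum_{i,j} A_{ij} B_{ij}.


A:B = sum over all i,j of A_{ij} * B_{ij}.
Row 1: -4*9=-36, 9*7=63, -2*-8=16, 0*5=0 => row sum = 43
Row 2: -9*-4=36, 5*7=35, 5*8=40, 9*-4=-36 => row sum = 75
Row 3: 1*2=2, 2*7=14, 3*7=21, 8*7=56 => row sum = 93
Row 4: 8*-1=-8, -1*6=-6, -4*-9=36, -7*-5=35 => row sum = 57
Total = 43 + 75 + 93 + 57 = 268

268


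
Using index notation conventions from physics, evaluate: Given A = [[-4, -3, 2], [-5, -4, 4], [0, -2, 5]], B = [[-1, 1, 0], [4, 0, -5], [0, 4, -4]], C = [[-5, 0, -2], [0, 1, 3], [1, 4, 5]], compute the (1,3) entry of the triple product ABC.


(ABC)_{13} = sum_m (AB)_{1m} C_{m3}. First compute row 1 of AB.
(AB)_{11} = -4*-1 + -3*4 + 2*0 = -8
(AB)_{12} = -4*1 + -3*0 + 2*4 = 4
(AB)_{13} = -4*0 + -3*-5 + 2*-4 = 7
Now contract with column 3 of C:
(AB)_{11} * C_{13} = -8 * -2 = 16
(AB)_{12} * C_{23} = 4 * 3 = 12
(AB)_{13} * C_{33} = 7 * 5 = 35
(ABC)_{13} = 16 + 12 + 35 = 63

63


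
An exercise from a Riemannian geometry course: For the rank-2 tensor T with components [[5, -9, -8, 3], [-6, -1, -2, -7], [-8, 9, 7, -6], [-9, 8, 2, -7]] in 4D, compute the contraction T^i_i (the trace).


The contraction (trace) of a rank-2 tensor is the sum of its diagonal elements.
Diagonal entries: A[1,1] = 5, A[2,2] = -1, A[3,3] = 7, A[4,4] = -7
Tr(A) = 5 + -1 + 7 + -7 = 4

4


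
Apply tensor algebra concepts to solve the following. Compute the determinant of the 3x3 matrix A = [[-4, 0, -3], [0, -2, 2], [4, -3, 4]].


Expanding along the first row, det(A) = a11*M_11 - a12*M_12 + a13*M_13, where M_1j is the (1,j) minor.
Minor M_11 = -2*4 - 2*-3 = -2
Minor M_12 = 0*4 - 2*4 = -8
Minor M_13 = 0*-3 - -2*4 = 8
det = -4*(-2) - 0*(-8) + -3*(8)
    = 8 - 0 + -24
    = -16

-16


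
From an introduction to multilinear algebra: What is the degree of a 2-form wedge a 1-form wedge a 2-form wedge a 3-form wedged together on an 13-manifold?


The degree of a wedge product is the sum of the degrees of the individual forms.
Degrees: 2, 1, 2, 3
Total degree = 2 + 1 + 2 + 3 = 8

8


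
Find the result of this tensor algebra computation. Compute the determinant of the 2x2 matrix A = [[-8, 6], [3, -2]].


For a 2x2 matrix [[a, b], [c, d]], det = a*d - b*c.
a = -8, b = 6, c = 3, d = -2
a*d = -8 * -2 = 16
b*c = 6 * 3 = 18
det = 16 - 18 = -2

-2


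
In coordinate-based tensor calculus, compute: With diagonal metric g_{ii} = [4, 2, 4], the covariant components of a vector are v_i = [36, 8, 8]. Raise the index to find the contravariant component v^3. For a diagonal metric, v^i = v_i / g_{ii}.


To raise an index with a diagonal metric: v^i = v_i / g_{ii}.
For index 3: v_3 = 8, g_{33} = 4
v^3 = 8 / 4 = 2

2


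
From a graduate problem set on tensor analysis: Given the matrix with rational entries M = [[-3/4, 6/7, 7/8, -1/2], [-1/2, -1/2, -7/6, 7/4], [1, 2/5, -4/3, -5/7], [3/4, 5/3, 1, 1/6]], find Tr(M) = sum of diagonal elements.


The trace is the sum of diagonal entries.
Diagonal: M[1,1] = -3/4, M[2,2] = -1/2, M[3,3] = -4/3, M[4,4] = 1/6
Tr(M) = -3/4 + -1/2 + -4/3 + 1/6
Computing step by step:
After adding M[1,1]: -3/4
After adding M[2,2]: -5/4
After adding M[3,3]: -31/12
After adding M[4,4]: -29/12
Tr(M) = -29/12

-29/12


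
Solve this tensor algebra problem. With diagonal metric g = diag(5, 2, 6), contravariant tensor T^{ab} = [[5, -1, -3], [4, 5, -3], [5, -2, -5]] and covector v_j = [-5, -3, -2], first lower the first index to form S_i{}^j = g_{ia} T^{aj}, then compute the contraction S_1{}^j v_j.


Step 1: lower the first index. For a diagonal metric, g_{ia} T^{aj} = g_{ii} T^{ij} (no sum on i).
g_{11} = 5
S_1{}^1 = 5 * T^{11} = 5 * 5 = 25
S_1{}^2 = 5 * T^{12} = 5 * -1 = -5
S_1{}^3 = 5 * T^{13} = 5 * -3 = -15
Step 2: contract S_1{}^j with v_j.
S_1{}^1 * v_1 = 25 * -5 = -125
S_1{}^2 * v_2 = -5 * -3 = 15
S_1{}^3 * v_3 = -15 * -2 = 30
Result = -125 + 15 + 30 = -80

-80


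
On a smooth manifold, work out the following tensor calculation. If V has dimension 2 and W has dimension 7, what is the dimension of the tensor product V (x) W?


The dimension of a tensor product is the product of dimensions.
dim(V) = 2, dim(W) = 7
dim(V (x) W) = 2 * 7 = 14

14


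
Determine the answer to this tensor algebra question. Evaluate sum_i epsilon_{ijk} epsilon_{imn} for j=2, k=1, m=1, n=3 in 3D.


Using the identity: epsilon_{ijk} epsilon_{imn} = delta_{jm} delta_{kn} - delta_{jn} delta_{km}.
delta_{21} = 0
delta_{13} = 0
delta_{23} = 0
delta_{11} = 1
Result = 0 * 0 - 0 * 1 = 0 - 0 = 0

0


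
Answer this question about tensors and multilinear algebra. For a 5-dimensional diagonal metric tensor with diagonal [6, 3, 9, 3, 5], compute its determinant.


For a diagonal metric, the determinant is the product of diagonal entries.
Diagonal entries: 6, 3, 9, 3, 5
det(g) = 6 * 3 * 9 * 3 * 5 = 2430

2430


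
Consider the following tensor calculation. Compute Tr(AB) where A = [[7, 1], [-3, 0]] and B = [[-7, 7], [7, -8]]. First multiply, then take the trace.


Tr(AB) = sum_i (AB)_{ii} where (AB)_{ii} = sum_k A_{ik} B_{ki}.
(AB)_{11} = 7*-7 + 1*7 = -42
(AB)_{22} = -3*7 + 0*-8 = -21
Tr(AB) = -42 + -21 = -63

-63


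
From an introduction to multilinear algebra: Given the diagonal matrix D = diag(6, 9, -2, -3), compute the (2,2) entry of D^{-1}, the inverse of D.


For a diagonal matrix, the inverse has entries (D^{-1})_{ii} = 1/d_{ii}.
The diagonal entries are: d_{11} = 6, d_{22} = 9, d_{33} = -2, d_{44} = -3
We need (D^{-1})_{22} = 1/d_{22} = 1/9 = 1/9

1/9


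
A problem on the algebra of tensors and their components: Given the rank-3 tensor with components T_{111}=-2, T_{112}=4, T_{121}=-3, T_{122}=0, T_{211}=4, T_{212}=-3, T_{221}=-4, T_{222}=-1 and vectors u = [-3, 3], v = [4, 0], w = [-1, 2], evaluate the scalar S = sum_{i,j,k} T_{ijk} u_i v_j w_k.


S = sum over i,j,k of T_{ijk} u_i v_j w_k. Expanding all 8 terms:
T_{111}*u_1*v_1*w_1 = -2*-3*4*-1 = -24  (running total: -24)
T_{112}*u_1*v_1*w_2 = 4*-3*4*2 = -96  (running total: -120)
T_{121}*u_1*v_2*w_1 = -3*-3*0*-1 = 0  (running total: -120)
T_{122}*u_1*v_2*w_2 = 0*-3*0*2 = 0  (running total: -120)
T_{211}*u_2*v_1*w_1 = 4*3*4*-1 = -48  (running total: -168)
T_{212}*u_2*v_1*w_2 = -3*3*4*2 = -72  (running total: -240)
T_{221}*u_2*v_2*w_1 = -4*3*0*-1 = 0  (running total: -240)
T_{222}*u_2*v_2*w_2 = -1*3*0*2 = 0  (running total: -240)
S = -240

-240


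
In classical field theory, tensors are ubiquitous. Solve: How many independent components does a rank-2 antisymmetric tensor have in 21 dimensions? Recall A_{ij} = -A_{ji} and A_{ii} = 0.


An antisymmetric rank-2 tensor satisfies A_{ij} = -A_{ji}, so diagonal entries are zero.
The independent components are the upper-triangular entries: C(n, 2) = n(n-1)/2.
n = 21
C(21, 2) = 21 * 20 / 2 = 420 / 2 = 210

210


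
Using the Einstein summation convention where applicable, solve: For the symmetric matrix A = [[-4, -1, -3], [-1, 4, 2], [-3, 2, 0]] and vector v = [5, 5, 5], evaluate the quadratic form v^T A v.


First compute Av:
(Av)_1 = -4*5 + -1*5 + -3*5 = -40
(Av)_2 = -1*5 + 4*5 + 2*5 = 25
(Av)_3 = -3*5 + 2*5 + 0*5 = -5
Av = [-40, 25, -5]
Then v^T (Av) = 5*-40 + 5*25 + 5*-5
= -200 + 125 + -25 = -100

-100


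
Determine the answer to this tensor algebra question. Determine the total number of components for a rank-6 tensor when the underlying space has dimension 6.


The number of components of a rank-r tensor in d dimensions is d^r.
Here d = 6 and r = 6.
6^6 = 46656

46656


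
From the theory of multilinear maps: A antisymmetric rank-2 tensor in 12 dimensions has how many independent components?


A antisymmetric rank-2 tensor in d dimensions has d(d-1)/2 independent components.
d = 12
d(d-1)/2 = 12 * 11 / 2 = 132 / 2 = 66

66


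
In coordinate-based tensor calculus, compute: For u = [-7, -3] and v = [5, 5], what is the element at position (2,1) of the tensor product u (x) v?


The outer product entry T_{ij} = u_i * v_j.
We need i=2, j=1.
u_2 = -3, v_1 = 5
T_{2,1} = -3 * 5 = -15

-15


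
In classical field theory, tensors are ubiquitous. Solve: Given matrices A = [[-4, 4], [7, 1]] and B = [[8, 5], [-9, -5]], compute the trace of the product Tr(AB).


Tr(AB) = sum_i (AB)_{ii} where (AB)_{ii} = sum_k A_{ik} B_{ki}.
(AB)_{11} = -4*8 + 4*-9 = -68
(AB)_{22} = 7*5 + 1*-5 = 30
Tr(AB) = -68 + 30 = -38

-38


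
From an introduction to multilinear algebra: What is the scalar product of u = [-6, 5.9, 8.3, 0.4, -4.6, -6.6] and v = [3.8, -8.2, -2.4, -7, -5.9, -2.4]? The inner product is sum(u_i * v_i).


The inner product u . v = sum of u_i * v_i.
Term-by-term: -6 * 3.8, 5.9 * -8.2, 8.3 * -2.4, 0.4 * -7, -4.6 * -5.9, -6.6 * -2.4
Products: -22.8, -48.38, -19.92, -2.8, 27.14, 15.84
Sum = -22.8 + -48.38 + -19.92 + -2.8 + 27.14 + 15.84 = -50.92

-50.92


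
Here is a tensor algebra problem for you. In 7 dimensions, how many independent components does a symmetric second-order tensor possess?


A symmetric rank-2 tensor in d dimensions has d(d+1)/2 independent components.
d = 7
d(d+1)/2 = 7 * 8 / 2 = 56 / 2 = 28

28


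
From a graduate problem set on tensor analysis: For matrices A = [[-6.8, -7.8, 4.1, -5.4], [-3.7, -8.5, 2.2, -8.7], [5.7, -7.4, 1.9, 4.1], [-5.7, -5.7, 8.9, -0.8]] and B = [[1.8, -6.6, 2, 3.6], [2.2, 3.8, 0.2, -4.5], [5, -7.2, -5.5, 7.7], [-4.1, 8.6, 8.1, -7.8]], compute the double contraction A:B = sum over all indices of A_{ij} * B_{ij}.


A:B = sum over all i,j of A_{ij} * B_{ij}.
Row 1: -6.8*1.8=-12.24, -7.8*-6.6=51.48, 4.1*2=8.2, -5.4*3.6=-19.44 => row sum = 28
Row 2: -3.7*2.2=-8.14, -8.5*3.8=-32.3, 2.2*0.2=0.44, -8.7*-4.5=39.15 => row sum = -0.85
Row 3: 5.7*5=28.5, -7.4*-7.2=53.28, 1.9*-5.5=-10.45, 4.1*7.7=31.57 => row sum = 102.9
Row 4: -5.7*-4.1=23.37, -5.7*8.6=-49.02, 8.9*8.1=72.09, -0.8*-7.8=6.24 => row sum = 52.68
Total = 28 + -0.85 + 102.9 + 52.68 = 182.73

182.73


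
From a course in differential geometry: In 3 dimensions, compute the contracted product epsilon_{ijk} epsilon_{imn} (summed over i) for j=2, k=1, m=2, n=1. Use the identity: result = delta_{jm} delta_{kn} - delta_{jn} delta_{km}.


Using the identity: epsilon_{ijk} epsilon_{imn} = delta_{jm} delta_{kn} - delta_{jn} delta_{km}.
delta_{22} = 1
delta_{11} = 1
delta_{21} = 0
delta_{12} = 0
Result = 1 * 1 - 0 * 0 = 1 - 0 = 1

1


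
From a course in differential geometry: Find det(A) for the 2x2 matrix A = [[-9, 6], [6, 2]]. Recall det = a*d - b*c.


For a 2x2 matrix [[a, b], [c, d]], det = a*d - b*c.
a = -9, b = 6, c = 6, d = 2
a*d = -9 * 2 = -18
b*c = 6 * 6 = 36
det = -18 - 36 = -54

-54


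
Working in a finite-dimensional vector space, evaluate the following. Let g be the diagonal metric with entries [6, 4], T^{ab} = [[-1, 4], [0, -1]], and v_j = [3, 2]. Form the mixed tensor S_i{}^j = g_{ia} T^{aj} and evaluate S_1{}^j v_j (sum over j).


Step 1: lower the first index. For a diagonal metric, g_{ia} T^{aj} = g_{ii} T^{ij} (no sum on i).
g_{11} = 6
S_1{}^1 = 6 * T^{11} = 6 * -1 = -6
S_1{}^2 = 6 * T^{12} = 6 * 4 = 24
Step 2: contract S_1{}^j with v_j.
S_1{}^1 * v_1 = -6 * 3 = -18
S_1{}^2 * v_2 = 24 * 2 = 48
Result = -18 + 48 = 30

30


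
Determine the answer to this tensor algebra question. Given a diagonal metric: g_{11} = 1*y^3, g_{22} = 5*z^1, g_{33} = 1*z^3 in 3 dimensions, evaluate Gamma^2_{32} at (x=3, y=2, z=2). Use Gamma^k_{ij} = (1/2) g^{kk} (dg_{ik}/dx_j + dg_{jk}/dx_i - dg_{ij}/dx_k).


For a diagonal metric, Gamma^k_{ij} = (1/2) g^{kk} (dg_{ik}/dx_j + dg_{jk}/dx_i - dg_{ij}/dx_k).
The metric is diagonal, so g_{ab} = 0 for a != b.
At the given point: g_{11} = 8, g_{22} = 10, g_{33} = 8
g^{22} = 1/10
dg_{32}/dx_2 = 0 (off-diagonal)
dg_{22}/dx_3 = dg_{22}/dx_3 = 5
dg_{32}/dx_2 = 0 (off-diagonal)
Numerator = 0 + 5 - 0 = 5
Gamma^2_{32} = 5 / (2 * 10) = 1/4

1/4


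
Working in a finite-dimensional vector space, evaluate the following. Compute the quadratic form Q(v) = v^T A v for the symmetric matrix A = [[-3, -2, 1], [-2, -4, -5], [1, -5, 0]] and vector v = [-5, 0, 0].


First compute Av:
(Av)_1 = -3*-5 + -2*0 + 1*0 = 15
(Av)_2 = -2*-5 + -4*0 + -5*0 = 10
(Av)_3 = 1*-5 + -5*0 + 0*0 = -5
Av = [15, 10, -5]
Then v^T (Av) = -5*15 + 0*10 + 0*-5
= -75 + 0 + 0 = -75

-75


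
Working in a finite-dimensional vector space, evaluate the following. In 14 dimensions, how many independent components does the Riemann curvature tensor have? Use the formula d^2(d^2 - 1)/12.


The Riemann tensor in d dimensions has d^2(d^2 - 1)/12 independent components.
d = 14, so d^2 = 196
d^2 - 1 = 195
d^2(d^2 - 1) = 196 * 195 = 38220
Divide by 12: 38220 / 12 = 3185

3185


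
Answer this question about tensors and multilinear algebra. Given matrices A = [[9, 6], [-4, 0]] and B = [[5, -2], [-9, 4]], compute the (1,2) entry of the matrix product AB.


(AB)_{ij} = sum_k A_{ik} B_{kj}.
For i=1, j=2:
A_{11} * B_{12} = 9 * -2 = -18
A_{12} * B_{22} = 6 * 4 = 24
Sum = -18 + 24 = 6

6


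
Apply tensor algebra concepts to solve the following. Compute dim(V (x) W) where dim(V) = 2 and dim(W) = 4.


The dimension of a tensor product is the product of dimensions.
dim(V) = 2, dim(W) = 4
dim(V (x) W) = 2 * 4 = 8

8


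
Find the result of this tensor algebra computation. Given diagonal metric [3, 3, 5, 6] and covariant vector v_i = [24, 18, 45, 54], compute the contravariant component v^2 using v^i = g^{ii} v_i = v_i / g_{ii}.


To raise an index with a diagonal metric: v^i = v_i / g_{ii}.
For index 2: v_2 = 18, g_{22} = 3
v^2 = 18 / 3 = 6

6


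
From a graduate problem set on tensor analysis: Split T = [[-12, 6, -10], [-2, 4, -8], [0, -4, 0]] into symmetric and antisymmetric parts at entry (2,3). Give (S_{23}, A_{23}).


T_{23} = -8
T_{32} = -4
S_{23} = (-8 + -4)/2 = -12/2 = -6
A_{23} = (-8 - -4)/2 = -4/2 = -2
Check: S + A = -6 + -2 = -8 = T_{23}.

(-6, -2)


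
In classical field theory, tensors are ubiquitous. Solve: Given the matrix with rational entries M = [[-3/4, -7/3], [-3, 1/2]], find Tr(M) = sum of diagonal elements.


The trace is the sum of diagonal entries.
Diagonal: M[1,1] = -3/4, M[2,2] = 1/2
Tr(M) = -3/4 + 1/2
Computing step by step:
After adding M[1,1]: -3/4
After adding M[2,2]: -1/4
Tr(M) = -1/4

-1/4


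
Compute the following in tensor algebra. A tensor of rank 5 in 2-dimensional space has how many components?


The number of components of a rank-r tensor in d dimensions is d^r.
Here d = 2 and r = 5.
2^5 = 32

32


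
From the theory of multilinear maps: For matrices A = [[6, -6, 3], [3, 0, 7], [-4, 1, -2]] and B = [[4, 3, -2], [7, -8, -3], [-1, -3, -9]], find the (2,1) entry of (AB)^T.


(AB)^T_{ij} = (AB)_{ji} = sum_k A_{jk} B_{ki}.
For i=2, j=1 we need (AB)_{12}:
A_{11} * B_{12} = 6 * 3 = 18
A_{12} * B_{22} = -6 * -8 = 48
A_{13} * B_{32} = 3 * -3 = -9
Sum = 18 + 48 + -9 = 57

57


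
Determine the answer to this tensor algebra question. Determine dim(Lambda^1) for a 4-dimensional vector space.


The dimension of the space of p-forms on an n-dimensional space is C(n, p).
n = 4, p = 1
C(4, 1) = 4! / (1! * 3!) = 4

4


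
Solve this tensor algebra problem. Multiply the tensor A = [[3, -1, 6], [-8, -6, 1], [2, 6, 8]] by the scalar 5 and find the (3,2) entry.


Scalar multiplication: (cA)_{ij} = c * A_{ij}.
c = 5
A_{32} = 6
(cA)_{32} = 5 * 6 = 30

30


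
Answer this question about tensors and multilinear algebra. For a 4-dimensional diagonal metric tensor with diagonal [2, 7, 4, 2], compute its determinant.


For a diagonal metric, the determinant is the product of diagonal entries.
Diagonal entries: 2, 7, 4, 2
det(g) = 2 * 7 * 4 * 2 = 112

112


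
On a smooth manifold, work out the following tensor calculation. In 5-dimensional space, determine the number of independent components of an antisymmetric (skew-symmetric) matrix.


An antisymmetric rank-2 tensor satisfies A_{ij} = -A_{ji}, so diagonal entries are zero.
The independent components are the upper-triangular entries: C(n, 2) = n(n-1)/2.
n = 5
C(5, 2) = 5 * 4 / 2 = 20 / 2 = 10

10


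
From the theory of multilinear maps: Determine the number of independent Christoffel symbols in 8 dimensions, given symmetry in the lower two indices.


Christoffel symbols Gamma^k_{ij} are symmetric in i,j, so there are d * d(d+1)/2 independent symbols.
d = 8
d(d+1)/2 = 8 * 9 / 2 = 36
Total = 8 * 36 = 288

288


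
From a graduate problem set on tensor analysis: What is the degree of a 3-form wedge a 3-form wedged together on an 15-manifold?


The degree of a wedge product is the sum of the degrees of the individual forms.
Degrees: 3, 3
Total degree = 3 + 3 = 6

6


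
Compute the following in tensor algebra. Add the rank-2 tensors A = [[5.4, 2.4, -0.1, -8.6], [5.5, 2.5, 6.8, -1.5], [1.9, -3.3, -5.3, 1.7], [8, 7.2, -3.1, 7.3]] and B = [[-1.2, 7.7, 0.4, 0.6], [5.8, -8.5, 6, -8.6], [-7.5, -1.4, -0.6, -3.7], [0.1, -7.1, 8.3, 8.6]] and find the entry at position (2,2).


Tensor addition is component-wise: (A + B)_{ij} = A_{ij} + B_{ij}.
A_{22} = 2.5
B_{22} = -8.5
(A + B)_{22} = 2.5 + -8.5 = -6

-6


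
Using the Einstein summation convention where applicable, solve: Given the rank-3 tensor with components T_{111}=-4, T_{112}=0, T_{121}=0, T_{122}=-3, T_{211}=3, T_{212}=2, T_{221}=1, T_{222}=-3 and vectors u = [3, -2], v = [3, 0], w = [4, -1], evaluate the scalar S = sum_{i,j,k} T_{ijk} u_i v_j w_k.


S = sum over i,j,k of T_{ijk} u_i v_j w_k. Expanding all 8 terms:
T_{111}*u_1*v_1*w_1 = -4*3*3*4 = -144  (running total: -144)
T_{112}*u_1*v_1*w_2 = 0*3*3*-1 = 0  (running total: -144)
T_{121}*u_1*v_2*w_1 = 0*3*0*4 = 0  (running total: -144)
T_{122}*u_1*v_2*w_2 = -3*3*0*-1 = 0  (running total: -144)
T_{211}*u_2*v_1*w_1 = 3*-2*3*4 = -72  (running total: -216)
T_{212}*u_2*v_1*w_2 = 2*-2*3*-1 = 12  (running total: -204)
T_{221}*u_2*v_2*w_1 = 1*-2*0*4 = 0  (running total: -204)
T_{222}*u_2*v_2*w_2 = -3*-2*0*-1 = 0  (running total: -204)
S = -204

-204


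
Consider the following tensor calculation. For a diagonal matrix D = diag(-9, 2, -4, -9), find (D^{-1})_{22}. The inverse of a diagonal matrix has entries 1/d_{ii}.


For a diagonal matrix, the inverse has entries (D^{-1})_{ii} = 1/d_{ii}.
The diagonal entries are: d_{11} = -9, d_{22} = 2, d_{33} = -4, d_{44} = -9
We need (D^{-1})_{22} = 1/d_{22} = 1/2 = 1/2

1/2


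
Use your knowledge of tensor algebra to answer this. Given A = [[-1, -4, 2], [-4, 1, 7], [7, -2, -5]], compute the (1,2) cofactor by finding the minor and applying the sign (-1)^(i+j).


To find cofactor C_{12}, delete row 1 and column 2.
The resulting 2x2 submatrix is: [[-4, 7], [7, -5]]
Minor M_{12} = -4*-5 - 7*7
  = 20 - 49 = -29
Sign = (-1)^(1+2) = (-1)^3 = -1
Cofactor C_{12} = -1 * -29 = 29

29


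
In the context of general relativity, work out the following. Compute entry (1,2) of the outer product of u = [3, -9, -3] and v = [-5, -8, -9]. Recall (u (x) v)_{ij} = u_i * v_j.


The outer product entry T_{ij} = u_i * v_j.
We need i=1, j=2.
u_1 = 3, v_2 = -8
T_{1,2} = 3 * -8 = -24

-24


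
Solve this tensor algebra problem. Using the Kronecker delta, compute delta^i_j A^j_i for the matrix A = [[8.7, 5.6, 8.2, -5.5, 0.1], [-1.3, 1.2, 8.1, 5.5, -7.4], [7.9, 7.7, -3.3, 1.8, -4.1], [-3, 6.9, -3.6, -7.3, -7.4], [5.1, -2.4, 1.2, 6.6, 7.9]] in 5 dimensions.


The contraction (trace) of a rank-2 tensor is the sum of its diagonal elements.
Diagonal entries: A[1,1] = 8.7, A[2,2] = 1.2, A[3,3] = -3.3, A[4,4] = -7.3, A[5,5] = 7.9
Tr(A) = 8.7 + 1.2 + -3.3 + -7.3 + 7.9 = 7.2

7.2


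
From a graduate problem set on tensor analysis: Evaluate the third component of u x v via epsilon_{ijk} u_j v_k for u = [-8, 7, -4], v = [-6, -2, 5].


(u x v)_3 = sum_{j,k} epsilon_{3jk} u_j v_k. Only permutations of (1,2,3) contribute; the two non-zero terms are:
eps_{312} u_1 v_2 = 1 * -8 * -2 = 16
eps_{321} u_2 v_1 = -1 * 7 * -6 = 42
(u x v)_3 = 58

58


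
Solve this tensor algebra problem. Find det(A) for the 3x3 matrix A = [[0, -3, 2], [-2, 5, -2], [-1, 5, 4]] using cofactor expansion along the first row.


Expanding along the first row, det(A) = a11*M_11 - a12*M_12 + a13*M_13, where M_1j is the (1,j) minor.
Minor M_11 = 5*4 - -2*5 = 30
Minor M_12 = -2*4 - -2*-1 = -10
Minor M_13 = -2*5 - 5*-1 = -5
det = 0*(30) - -3*(-10) + 2*(-5)
    = 0 - 30 + -10
    = -40

-40


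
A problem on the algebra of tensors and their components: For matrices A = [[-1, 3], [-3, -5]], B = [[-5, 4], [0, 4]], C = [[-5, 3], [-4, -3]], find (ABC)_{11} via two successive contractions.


(ABC)_{11} = sum_m (AB)_{1m} C_{m1}. First compute row 1 of AB.
(AB)_{11} = -1*-5 + 3*0 = 5
(AB)_{12} = -1*4 + 3*4 = 8
Now contract with column 1 of C:
(AB)_{11} * C_{11} = 5 * -5 = -25
(AB)_{12} * C_{21} = 8 * -4 = -32
(ABC)_{11} = -25 + -32 = -57

-57


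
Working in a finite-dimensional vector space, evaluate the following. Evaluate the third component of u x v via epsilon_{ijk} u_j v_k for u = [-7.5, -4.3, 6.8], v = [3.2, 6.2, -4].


(u x v)_3 = sum_{j,k} epsilon_{3jk} u_j v_k. Only permutations of (1,2,3) contribute; the two non-zero terms are:
eps_{312} u_1 v_2 = 1 * -7.5 * 6.2 = -46.5
eps_{321} u_2 v_1 = -1 * -4.3 * 3.2 = 13.76
(u x v)_3 = -32.74

-32.74


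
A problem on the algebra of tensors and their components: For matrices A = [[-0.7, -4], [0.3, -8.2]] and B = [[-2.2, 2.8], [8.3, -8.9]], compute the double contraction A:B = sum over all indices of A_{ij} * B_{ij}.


A:B = sum over all i,j of A_{ij} * B_{ij}.
Row 1: -0.7*-2.2=1.54, -4*2.8=-11.2 => row sum = -9.66
Row 2: 0.3*8.3=2.49, -8.2*-8.9=72.98 => row sum = 75.47
Total = -9.66 + 75.47 = 65.81

65.81


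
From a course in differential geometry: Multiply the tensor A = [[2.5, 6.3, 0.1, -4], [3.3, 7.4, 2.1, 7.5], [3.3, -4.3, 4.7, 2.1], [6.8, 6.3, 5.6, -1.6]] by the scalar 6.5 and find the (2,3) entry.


Scalar multiplication: (cA)_{ij} = c * A_{ij}.
c = 6.5
A_{23} = 2.1
(cA)_{23} = 6.5 * 2.1 = 13.65

13.65


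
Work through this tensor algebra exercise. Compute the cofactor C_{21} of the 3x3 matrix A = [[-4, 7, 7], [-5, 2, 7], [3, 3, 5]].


To find cofactor C_{21}, delete row 2 and column 1.
The resulting 2x2 submatrix is: [[7, 7], [3, 5]]
Minor M_{21} = 7*5 - 7*3
  = 35 - 21 = 14
Sign = (-1)^(2+1) = (-1)^3 = -1
Cofactor C_{21} = -1 * 14 = -14

-14


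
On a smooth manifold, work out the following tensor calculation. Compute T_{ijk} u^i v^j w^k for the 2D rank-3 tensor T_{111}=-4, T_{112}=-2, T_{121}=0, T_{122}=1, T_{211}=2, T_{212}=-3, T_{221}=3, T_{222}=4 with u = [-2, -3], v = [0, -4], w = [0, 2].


S = sum over i,j,k of T_{ijk} u_i v_j w_k. Expanding all 8 terms:
T_{111}*u_1*v_1*w_1 = -4*-2*0*0 = 0  (running total: 0)
T_{112}*u_1*v_1*w_2 = -2*-2*0*2 = 0  (running total: 0)
T_{121}*u_1*v_2*w_1 = 0*-2*-4*0 = 0  (running total: 0)
T_{122}*u_1*v_2*w_2 = 1*-2*-4*2 = 16  (running total: 16)
T_{211}*u_2*v_1*w_1 = 2*-3*0*0 = 0  (running total: 16)
T_{212}*u_2*v_1*w_2 = -3*-3*0*2 = 0  (running total: 16)
T_{221}*u_2*v_2*w_1 = 3*-3*-4*0 = 0  (running total: 16)
T_{222}*u_2*v_2*w_2 = 4*-3*-4*2 = 96  (running total: 112)
S = 112

112


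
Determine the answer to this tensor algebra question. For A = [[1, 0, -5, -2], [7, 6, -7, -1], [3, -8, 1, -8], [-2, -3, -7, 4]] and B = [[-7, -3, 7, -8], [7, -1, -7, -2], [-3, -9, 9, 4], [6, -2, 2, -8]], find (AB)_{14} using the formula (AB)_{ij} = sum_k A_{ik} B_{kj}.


(AB)_{ij} = sum_k A_{ik} B_{kj}.
For i=1, j=4:
A_{11} * B_{14} = 1 * -8 = -8
A_{12} * B_{24} = 0 * -2 = 0
A_{13} * B_{34} = -5 * 4 = -20
A_{14} * B_{44} = -2 * -8 = 16
Sum = -8 + 0 + -20 + 16 = -12

-12


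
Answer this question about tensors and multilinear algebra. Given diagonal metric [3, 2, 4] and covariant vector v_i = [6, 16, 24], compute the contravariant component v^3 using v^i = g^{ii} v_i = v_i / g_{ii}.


To raise an index with a diagonal metric: v^i = v_i / g_{ii}.
For index 3: v_3 = 24, g_{33} = 4
v^3 = 24 / 4 = 6

6


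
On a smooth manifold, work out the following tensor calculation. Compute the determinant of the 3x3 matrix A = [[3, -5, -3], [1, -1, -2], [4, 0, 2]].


Expanding along the first row, det(A) = a11*M_11 - a12*M_12 + a13*M_13, where M_1j is the (1,j) minor.
Minor M_11 = -1*2 - -2*0 = -2
Minor M_12 = 1*2 - -2*4 = 10
Minor M_13 = 1*0 - -1*4 = 4
det = 3*(-2) - -5*(10) + -3*(4)
    = -6 - -50 + -12
    = 32

32


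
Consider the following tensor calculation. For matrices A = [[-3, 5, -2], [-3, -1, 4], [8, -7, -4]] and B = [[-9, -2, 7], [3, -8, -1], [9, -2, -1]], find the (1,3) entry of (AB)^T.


(AB)^T_{ij} = (AB)_{ji} = sum_k A_{jk} B_{ki}.
For i=1, j=3 we need (AB)_{31}:
A_{31} * B_{11} = 8 * -9 = -72
A_{32} * B_{21} = -7 * 3 = -21
A_{33} * B_{31} = -4 * 9 = -36
Sum = -72 + -21 + -36 = -129

-129


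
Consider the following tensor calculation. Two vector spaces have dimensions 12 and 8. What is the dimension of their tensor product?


The dimension of a tensor product is the product of dimensions.
dim(V) = 12, dim(W) = 8
dim(V (x) W) = 12 * 8 = 96

96


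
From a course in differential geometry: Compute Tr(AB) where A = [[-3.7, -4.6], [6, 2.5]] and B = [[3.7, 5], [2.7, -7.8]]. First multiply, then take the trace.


Tr(AB) = sum_i (AB)_{ii} where (AB)_{ii} = sum_k A_{ik} B_{ki}.
(AB)_{11} = -3.7*3.7 + -4.6*2.7 = -26.11
(AB)_{22} = 6*5 + 2.5*-7.8 = 10.5
Tr(AB) = -26.11 + 10.5 = -15.61

-15.61


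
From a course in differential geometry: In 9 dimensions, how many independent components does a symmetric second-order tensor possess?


A symmetric rank-2 tensor in d dimensions has d(d+1)/2 independent components.
d = 9
d(d+1)/2 = 9 * 10 / 2 = 90 / 2 = 45

45


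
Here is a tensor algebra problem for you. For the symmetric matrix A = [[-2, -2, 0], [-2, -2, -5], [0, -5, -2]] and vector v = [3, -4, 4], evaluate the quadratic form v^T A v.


First compute Av:
(Av)_1 = -2*3 + -2*-4 + 0*4 = 2
(Av)_2 = -2*3 + -2*-4 + -5*4 = -18
(Av)_3 = 0*3 + -5*-4 + -2*4 = 12
Av = [2, -18, 12]
Then v^T (Av) = 3*2 + -4*-18 + 4*12
= 6 + 72 + 48 = 126

126


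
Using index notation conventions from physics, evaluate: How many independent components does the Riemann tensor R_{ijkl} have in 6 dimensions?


The Riemann tensor in d dimensions has d^2(d^2 - 1)/12 independent components.
d = 6, so d^2 = 36
d^2 - 1 = 35
d^2(d^2 - 1) = 36 * 35 = 1260
Divide by 12: 1260 / 12 = 105

105


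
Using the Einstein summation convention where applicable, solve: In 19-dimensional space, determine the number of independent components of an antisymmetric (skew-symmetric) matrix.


An antisymmetric rank-2 tensor satisfies A_{ij} = -A_{ji}, so diagonal entries are zero.
The independent components are the upper-triangular entries: C(n, 2) = n(n-1)/2.
n = 19
C(19, 2) = 19 * 18 / 2 = 342 / 2 = 171

171


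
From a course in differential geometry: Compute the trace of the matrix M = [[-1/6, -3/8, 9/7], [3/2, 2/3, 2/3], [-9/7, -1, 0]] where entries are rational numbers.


The trace is the sum of diagonal entries.
Diagonal: M[1,1] = -1/6, M[2,2] = 2/3, M[3,3] = 0
Tr(M) = -1/6 + 2/3 + 0
Computing step by step:
After adding M[1,1]: -1/6
After adding M[2,2]: 1/2
After adding M[3,3]: 1/2
Tr(M) = 1/2

1/2
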